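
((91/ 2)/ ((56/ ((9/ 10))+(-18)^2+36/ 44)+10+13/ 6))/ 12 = 3003/ 316172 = 0.01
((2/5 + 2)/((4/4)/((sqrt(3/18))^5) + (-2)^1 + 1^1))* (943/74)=5658/1438375 + 203688* sqrt(6)/1438375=0.35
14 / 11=1.27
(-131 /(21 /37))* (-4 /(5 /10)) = 38776 /21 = 1846.48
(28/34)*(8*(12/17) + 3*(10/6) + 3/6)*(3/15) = 2653/1445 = 1.84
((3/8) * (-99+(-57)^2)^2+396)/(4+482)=826963/108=7657.06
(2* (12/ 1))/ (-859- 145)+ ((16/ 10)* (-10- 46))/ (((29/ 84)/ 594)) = -5610706278/ 36395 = -154161.46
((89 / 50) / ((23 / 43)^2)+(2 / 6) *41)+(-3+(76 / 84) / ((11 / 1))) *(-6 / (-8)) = 54072883 / 3054975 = 17.70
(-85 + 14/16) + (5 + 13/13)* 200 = 8927/8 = 1115.88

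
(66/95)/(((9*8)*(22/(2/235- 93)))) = -21853/535800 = -0.04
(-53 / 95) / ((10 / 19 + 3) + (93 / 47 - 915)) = 2491 / 4060895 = 0.00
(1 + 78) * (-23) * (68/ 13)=-123556/ 13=-9504.31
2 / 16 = 1 / 8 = 0.12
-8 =-8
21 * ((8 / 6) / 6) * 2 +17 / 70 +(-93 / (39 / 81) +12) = -171.58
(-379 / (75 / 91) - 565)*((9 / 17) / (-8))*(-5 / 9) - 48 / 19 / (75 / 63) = -964168 / 24225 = -39.80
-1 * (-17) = 17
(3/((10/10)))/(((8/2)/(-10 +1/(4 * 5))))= -597/80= -7.46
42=42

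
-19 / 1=-19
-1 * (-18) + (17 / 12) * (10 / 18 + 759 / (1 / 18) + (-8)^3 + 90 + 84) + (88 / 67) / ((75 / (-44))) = 3417867283 / 180900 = 18893.68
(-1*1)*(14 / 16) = -7 / 8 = -0.88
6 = 6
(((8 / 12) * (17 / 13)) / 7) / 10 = 17 / 1365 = 0.01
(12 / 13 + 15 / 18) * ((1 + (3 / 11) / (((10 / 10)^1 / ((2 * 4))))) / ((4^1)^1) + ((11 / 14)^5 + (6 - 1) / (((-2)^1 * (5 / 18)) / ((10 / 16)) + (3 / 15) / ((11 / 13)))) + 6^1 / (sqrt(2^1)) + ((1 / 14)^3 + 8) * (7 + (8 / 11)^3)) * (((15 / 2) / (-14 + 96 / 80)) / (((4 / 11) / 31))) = -1289155300428850825 / 279815250018304 - 3503775 * sqrt(2) / 13312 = -4979.39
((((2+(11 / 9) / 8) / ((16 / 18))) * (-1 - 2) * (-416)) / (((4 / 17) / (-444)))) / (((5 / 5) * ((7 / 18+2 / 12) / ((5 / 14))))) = -102662235 / 28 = -3666508.39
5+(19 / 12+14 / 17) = 1511 / 204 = 7.41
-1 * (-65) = 65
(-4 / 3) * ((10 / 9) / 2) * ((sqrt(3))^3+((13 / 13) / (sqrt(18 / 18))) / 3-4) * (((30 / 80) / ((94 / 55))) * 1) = 3025 / 5076-275 * sqrt(3) / 564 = -0.25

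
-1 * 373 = -373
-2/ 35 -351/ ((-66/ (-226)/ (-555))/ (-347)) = -89115819997/ 385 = -231469662.33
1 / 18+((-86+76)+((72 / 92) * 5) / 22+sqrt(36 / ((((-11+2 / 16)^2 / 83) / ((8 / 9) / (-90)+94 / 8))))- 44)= -244853 / 4554+8 * sqrt(7892885) / 1305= -36.54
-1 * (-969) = 969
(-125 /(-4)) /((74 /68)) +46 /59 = 128779 /4366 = 29.50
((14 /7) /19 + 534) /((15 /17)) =172516 /285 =605.32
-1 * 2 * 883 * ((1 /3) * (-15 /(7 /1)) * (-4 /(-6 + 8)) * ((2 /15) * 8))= -56512 /21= -2691.05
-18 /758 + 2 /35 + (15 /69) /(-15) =17302 /915285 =0.02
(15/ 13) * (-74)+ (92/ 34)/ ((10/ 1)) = -94051/ 1105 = -85.11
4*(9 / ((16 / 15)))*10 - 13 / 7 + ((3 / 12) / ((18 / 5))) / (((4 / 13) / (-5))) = 674381 / 2016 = 334.51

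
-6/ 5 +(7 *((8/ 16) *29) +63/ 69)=101.21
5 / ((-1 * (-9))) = 5 / 9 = 0.56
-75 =-75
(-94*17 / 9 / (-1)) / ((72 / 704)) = 140624 / 81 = 1736.10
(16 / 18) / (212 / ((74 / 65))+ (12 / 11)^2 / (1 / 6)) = 17908 / 3895461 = 0.00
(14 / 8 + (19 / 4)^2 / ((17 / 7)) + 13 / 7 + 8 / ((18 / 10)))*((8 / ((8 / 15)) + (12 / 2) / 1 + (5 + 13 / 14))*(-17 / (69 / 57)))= -2128650199 / 324576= -6558.25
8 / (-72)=-0.11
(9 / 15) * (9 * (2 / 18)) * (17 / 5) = 2.04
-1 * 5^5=-3125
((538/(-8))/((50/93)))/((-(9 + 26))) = 25017/7000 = 3.57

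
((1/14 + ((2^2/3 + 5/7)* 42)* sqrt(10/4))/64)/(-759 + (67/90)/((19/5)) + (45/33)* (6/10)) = -80883* sqrt(10)/91249376 - 1881/1277491264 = -0.00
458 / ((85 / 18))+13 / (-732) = 6033503 / 62220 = 96.97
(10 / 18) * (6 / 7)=10 / 21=0.48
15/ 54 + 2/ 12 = 4/ 9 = 0.44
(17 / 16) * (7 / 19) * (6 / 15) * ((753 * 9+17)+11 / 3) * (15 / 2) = 2426767 / 304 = 7982.79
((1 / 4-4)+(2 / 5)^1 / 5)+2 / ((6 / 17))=599 / 300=2.00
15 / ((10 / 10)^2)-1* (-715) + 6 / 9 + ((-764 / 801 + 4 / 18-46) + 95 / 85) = 9328363 / 13617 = 685.05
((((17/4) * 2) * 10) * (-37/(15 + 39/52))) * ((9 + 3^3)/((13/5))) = -2764.84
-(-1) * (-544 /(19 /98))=-53312 /19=-2805.89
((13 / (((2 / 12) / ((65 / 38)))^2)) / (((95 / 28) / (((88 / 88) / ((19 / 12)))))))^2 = 1103478043449600 / 16983563041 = 64973.29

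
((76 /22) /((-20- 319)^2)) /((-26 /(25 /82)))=-475 /1347563646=-0.00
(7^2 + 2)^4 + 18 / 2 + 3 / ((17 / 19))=115008627 / 17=6765213.35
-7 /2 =-3.50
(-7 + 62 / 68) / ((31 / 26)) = -2691 / 527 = -5.11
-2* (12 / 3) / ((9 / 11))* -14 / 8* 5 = 770 / 9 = 85.56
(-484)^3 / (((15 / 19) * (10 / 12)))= -4308436352 / 25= -172337454.08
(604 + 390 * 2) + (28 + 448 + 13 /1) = 1873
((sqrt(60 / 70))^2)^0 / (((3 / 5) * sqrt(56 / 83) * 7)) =5 * sqrt(1162) / 588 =0.29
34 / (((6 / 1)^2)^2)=17 / 648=0.03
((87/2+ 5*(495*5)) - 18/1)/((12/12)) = 12400.50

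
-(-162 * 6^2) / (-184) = -729 / 23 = -31.70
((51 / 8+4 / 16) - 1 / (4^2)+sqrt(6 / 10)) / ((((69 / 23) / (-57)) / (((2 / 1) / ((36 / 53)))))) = -35245 / 96 - 1007 * sqrt(15) / 90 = -410.47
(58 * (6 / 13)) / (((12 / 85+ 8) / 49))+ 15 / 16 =5831415 / 35984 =162.06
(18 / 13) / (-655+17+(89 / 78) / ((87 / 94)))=-4698 / 2160551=-0.00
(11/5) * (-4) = -44/5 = -8.80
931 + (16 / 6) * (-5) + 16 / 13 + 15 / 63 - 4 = 249832 / 273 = 915.14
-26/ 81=-0.32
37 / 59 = 0.63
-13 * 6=-78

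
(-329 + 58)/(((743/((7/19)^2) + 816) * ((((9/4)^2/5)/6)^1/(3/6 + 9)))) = -20184080/8321589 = -2.43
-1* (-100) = 100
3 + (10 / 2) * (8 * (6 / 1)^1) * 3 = 723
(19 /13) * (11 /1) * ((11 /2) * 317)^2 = 2541266321 /52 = 48870506.17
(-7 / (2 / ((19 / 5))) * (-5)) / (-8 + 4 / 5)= -665 / 72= -9.24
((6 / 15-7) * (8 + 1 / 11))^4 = 5082121521 / 625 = 8131394.43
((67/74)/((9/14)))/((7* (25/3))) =67/2775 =0.02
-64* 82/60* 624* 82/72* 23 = -64335232/45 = -1429671.82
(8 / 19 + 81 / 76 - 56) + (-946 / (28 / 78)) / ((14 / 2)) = -1604979 / 3724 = -430.98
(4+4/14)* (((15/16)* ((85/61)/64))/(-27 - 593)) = -3825/27109376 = -0.00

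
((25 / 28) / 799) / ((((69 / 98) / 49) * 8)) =0.01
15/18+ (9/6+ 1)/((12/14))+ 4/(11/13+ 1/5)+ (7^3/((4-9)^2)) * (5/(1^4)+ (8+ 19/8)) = 742963/3400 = 218.52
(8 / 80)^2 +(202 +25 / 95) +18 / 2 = 401419 / 1900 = 211.27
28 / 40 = 7 / 10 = 0.70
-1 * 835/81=-10.31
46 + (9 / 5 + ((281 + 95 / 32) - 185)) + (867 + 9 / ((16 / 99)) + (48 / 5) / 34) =2909689 / 2720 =1069.74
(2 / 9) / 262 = 1 / 1179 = 0.00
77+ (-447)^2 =199886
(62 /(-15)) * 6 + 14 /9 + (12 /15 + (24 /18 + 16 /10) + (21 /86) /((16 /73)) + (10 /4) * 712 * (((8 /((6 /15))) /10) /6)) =35600057 /61920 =574.94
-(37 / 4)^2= -1369 / 16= -85.56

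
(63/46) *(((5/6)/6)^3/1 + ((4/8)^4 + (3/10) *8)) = 4025539/1192320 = 3.38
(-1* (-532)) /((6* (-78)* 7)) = -19 /117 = -0.16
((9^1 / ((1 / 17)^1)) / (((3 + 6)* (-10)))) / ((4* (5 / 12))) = -51 / 50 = -1.02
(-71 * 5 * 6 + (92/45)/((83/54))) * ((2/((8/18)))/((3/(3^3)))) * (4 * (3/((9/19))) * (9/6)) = -1359549522/415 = -3276022.94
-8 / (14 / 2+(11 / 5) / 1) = -20 / 23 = -0.87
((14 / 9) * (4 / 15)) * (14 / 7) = 112 / 135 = 0.83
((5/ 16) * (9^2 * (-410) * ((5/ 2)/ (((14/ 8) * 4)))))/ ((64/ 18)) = -3736125/ 3584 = -1042.45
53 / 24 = 2.21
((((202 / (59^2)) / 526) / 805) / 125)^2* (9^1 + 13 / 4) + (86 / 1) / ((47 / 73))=4349271839951493059854447 / 32560652513176198437500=133.57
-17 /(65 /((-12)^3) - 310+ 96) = 29376 /369857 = 0.08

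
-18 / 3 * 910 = -5460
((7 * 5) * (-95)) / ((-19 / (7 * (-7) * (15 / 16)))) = -128625 / 16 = -8039.06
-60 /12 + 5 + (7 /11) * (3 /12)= 7 /44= 0.16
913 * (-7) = -6391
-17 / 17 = -1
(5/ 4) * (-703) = -3515/ 4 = -878.75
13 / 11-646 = -7093 / 11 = -644.82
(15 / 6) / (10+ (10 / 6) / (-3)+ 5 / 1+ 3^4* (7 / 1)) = 45 / 10466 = 0.00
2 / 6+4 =13 / 3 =4.33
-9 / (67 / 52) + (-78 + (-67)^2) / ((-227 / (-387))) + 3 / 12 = 7513.34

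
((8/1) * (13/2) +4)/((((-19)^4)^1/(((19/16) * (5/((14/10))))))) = 0.00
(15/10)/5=3/10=0.30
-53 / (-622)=53 / 622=0.09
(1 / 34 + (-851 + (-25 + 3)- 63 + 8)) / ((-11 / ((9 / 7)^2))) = 2555631 / 18326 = 139.45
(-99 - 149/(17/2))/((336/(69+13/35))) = -171781/7140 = -24.06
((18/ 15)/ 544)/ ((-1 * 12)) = -1/ 5440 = -0.00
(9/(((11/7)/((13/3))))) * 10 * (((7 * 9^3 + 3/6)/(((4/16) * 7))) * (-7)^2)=390111540/11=35464685.45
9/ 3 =3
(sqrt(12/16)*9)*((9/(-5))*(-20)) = 162*sqrt(3) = 280.59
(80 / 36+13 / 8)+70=5317 / 72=73.85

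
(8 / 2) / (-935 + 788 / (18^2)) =-162 / 37769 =-0.00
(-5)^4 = 625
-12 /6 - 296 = -298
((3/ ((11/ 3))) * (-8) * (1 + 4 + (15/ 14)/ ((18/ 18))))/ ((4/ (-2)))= 1530/ 77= 19.87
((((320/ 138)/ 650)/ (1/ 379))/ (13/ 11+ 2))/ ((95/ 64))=4269056/ 14912625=0.29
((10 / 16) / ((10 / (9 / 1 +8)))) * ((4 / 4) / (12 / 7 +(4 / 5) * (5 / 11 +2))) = 6545 / 22656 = 0.29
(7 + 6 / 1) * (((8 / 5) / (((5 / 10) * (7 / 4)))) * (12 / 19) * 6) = 59904 / 665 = 90.08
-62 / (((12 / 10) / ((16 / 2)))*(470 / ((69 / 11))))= -2852 / 517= -5.52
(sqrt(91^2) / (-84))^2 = 169 / 144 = 1.17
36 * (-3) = -108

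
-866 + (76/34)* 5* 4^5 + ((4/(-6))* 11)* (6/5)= 898442/85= 10569.91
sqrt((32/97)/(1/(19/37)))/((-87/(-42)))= 56 * sqrt(136382)/104081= 0.20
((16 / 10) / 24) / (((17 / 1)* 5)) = 1 / 1275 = 0.00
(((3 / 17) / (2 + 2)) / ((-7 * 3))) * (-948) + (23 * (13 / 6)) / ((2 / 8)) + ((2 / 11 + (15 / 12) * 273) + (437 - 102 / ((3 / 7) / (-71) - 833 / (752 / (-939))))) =1994063079634091 / 2035467160188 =979.66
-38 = -38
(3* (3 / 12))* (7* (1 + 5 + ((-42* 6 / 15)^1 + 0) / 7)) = 189 / 10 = 18.90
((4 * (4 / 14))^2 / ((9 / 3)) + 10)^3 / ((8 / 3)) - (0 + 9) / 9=450158822 / 1058841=425.14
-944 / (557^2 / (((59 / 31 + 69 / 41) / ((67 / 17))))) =-73146784 / 26419874093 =-0.00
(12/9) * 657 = 876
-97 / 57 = -1.70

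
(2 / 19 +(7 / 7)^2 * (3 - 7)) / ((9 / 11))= -814 / 171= -4.76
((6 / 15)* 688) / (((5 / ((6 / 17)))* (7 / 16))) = 132096 / 2975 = 44.40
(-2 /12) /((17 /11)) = -11 /102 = -0.11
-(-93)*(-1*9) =-837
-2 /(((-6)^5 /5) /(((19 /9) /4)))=0.00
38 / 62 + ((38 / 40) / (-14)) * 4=741 / 2170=0.34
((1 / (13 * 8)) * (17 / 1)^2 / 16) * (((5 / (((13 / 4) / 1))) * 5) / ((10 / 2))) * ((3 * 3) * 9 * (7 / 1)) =819315 / 5408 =151.50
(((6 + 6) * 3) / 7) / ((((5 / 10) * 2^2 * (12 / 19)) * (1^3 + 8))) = 19 / 42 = 0.45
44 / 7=6.29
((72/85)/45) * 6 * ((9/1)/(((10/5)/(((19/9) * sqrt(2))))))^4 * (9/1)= 14074668/425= 33116.87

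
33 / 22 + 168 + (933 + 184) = 2573 / 2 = 1286.50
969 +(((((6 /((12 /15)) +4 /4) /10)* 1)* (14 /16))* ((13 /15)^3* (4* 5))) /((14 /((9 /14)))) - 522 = 37585349 /84000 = 447.44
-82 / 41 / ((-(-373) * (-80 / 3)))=3 / 14920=0.00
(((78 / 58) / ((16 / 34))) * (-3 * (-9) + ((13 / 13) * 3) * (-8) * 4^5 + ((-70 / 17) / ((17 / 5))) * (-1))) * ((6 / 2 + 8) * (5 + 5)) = -15217297095 / 1972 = -7716682.10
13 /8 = 1.62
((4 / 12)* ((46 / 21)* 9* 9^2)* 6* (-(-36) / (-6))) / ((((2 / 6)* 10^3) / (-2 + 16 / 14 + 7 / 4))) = -51.33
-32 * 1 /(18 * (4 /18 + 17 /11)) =-176 /175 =-1.01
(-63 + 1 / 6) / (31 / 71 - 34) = 26767 / 14298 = 1.87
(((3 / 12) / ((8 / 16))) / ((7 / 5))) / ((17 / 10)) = 25 / 119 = 0.21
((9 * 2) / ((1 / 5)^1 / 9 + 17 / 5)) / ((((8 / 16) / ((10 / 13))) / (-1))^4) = 64800000 / 2199197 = 29.47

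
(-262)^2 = 68644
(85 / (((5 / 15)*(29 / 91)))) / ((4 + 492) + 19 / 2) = 15470 / 9773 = 1.58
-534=-534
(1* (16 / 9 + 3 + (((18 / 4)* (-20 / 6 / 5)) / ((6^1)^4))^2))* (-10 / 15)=-891649 / 279936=-3.19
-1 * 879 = -879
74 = 74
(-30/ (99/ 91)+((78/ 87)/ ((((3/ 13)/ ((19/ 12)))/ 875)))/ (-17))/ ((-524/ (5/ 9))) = 167988275/ 460347624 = 0.36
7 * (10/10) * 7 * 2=98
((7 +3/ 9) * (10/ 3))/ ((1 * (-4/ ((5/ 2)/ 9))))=-1.70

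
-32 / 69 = -0.46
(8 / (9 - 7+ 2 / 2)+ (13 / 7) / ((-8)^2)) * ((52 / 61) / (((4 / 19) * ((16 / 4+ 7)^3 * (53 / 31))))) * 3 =27741311 / 1927799104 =0.01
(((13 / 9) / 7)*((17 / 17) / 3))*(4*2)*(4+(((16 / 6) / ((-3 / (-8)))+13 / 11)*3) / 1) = 99112 / 6237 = 15.89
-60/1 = -60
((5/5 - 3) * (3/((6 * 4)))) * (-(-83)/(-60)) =83/240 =0.35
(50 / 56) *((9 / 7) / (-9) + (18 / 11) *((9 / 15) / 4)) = 395 / 4312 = 0.09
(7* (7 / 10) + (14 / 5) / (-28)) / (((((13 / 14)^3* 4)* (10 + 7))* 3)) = 5488 / 186745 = 0.03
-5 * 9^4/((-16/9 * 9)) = 32805/16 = 2050.31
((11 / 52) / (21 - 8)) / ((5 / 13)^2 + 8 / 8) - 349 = -270813 / 776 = -348.99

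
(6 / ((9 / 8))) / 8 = 2 / 3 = 0.67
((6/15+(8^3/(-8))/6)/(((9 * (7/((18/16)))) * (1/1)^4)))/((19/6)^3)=-198/34295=-0.01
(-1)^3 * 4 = -4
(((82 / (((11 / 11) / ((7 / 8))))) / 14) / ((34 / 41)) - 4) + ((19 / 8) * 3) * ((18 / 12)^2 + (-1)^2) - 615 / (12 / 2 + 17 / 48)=-2371013 / 33184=-71.45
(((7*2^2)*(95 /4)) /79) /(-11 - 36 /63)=-0.73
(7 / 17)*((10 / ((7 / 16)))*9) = 1440 / 17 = 84.71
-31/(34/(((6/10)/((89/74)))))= -3441/7565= -0.45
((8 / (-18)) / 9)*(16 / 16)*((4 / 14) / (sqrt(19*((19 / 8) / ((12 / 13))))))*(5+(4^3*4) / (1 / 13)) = -35552*sqrt(78) / 46683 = -6.73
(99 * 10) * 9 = 8910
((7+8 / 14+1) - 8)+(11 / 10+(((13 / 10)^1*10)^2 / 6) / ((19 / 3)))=4069 / 665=6.12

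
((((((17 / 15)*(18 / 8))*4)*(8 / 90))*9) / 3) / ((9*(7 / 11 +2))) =748 / 6525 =0.11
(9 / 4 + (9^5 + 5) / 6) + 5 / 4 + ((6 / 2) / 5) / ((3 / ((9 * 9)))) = 295861 / 30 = 9862.03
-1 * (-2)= 2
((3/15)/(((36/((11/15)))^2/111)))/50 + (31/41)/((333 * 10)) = 15161609/36863100000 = 0.00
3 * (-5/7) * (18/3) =-90/7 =-12.86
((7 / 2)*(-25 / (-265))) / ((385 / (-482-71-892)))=-1445 / 1166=-1.24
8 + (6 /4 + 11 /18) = 91 /9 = 10.11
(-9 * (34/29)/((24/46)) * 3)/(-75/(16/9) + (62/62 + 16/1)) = 28152/11687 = 2.41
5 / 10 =1 / 2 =0.50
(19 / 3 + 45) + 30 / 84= 2171 / 42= 51.69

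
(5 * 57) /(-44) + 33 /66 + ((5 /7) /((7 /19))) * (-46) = -205167 /2156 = -95.16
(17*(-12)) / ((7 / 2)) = -408 / 7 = -58.29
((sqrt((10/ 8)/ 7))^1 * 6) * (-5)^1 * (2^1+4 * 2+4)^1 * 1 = -30 * sqrt(35) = -177.48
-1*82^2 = -6724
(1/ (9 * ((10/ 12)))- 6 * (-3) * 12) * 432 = 466848/ 5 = 93369.60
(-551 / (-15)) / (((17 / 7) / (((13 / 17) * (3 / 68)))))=50141 / 98260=0.51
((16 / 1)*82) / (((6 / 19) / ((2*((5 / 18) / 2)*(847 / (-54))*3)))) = -13196260 / 243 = -54305.60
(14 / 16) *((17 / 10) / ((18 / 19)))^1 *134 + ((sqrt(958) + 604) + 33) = sqrt(958) + 610127 / 720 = 878.35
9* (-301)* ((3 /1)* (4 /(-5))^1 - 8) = 140868 /5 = 28173.60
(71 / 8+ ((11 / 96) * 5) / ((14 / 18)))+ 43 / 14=2841 / 224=12.68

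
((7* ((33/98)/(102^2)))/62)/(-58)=-11/174592992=-0.00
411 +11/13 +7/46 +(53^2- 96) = 1868749/598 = 3125.00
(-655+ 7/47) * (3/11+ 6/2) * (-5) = 503640/47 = 10715.74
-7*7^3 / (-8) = 2401 / 8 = 300.12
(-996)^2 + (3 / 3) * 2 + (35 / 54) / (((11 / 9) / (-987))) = 991494.59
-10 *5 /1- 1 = -51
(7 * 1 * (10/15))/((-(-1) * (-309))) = -14/927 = -0.02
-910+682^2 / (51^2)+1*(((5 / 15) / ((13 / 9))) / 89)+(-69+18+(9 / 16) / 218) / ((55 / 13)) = -429075712011599 / 577315046880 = -743.23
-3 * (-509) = 1527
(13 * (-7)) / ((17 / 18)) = -1638 / 17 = -96.35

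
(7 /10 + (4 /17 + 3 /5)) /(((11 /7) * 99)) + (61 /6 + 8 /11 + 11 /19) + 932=553112048 /586245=943.48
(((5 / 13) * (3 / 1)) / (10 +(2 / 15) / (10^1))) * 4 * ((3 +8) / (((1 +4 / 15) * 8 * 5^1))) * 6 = 111375 / 185497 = 0.60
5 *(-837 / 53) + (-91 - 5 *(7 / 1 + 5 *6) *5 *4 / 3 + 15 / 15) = -222965 / 159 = -1402.30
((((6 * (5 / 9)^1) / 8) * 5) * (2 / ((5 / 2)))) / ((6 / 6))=5 / 3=1.67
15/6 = 5/2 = 2.50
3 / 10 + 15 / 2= 39 / 5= 7.80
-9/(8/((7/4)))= -63/32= -1.97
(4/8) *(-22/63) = -11/63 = -0.17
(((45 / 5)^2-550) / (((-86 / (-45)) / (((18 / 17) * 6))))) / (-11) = 1139670 / 8041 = 141.73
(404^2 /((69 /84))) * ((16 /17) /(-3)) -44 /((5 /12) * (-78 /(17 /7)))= -33268194632 /533715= -62333.26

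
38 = 38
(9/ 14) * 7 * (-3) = -27/ 2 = -13.50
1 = 1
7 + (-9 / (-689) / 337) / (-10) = 16253501 / 2321930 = 7.00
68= 68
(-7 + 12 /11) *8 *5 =-2600 /11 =-236.36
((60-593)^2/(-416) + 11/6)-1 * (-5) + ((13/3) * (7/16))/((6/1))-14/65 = -675.97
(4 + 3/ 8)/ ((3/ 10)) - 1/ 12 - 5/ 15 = 85/ 6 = 14.17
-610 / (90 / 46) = -2806 / 9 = -311.78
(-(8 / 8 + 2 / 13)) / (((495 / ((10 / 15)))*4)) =-0.00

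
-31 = -31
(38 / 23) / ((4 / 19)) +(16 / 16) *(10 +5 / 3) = 19.51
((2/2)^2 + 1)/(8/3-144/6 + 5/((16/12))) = -24/211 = -0.11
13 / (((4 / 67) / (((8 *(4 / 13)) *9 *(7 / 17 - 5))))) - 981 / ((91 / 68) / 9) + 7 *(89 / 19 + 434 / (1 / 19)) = 29023.65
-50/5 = -10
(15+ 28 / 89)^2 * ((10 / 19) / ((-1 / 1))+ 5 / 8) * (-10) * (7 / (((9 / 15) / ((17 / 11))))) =-27634313875 / 6621956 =-4173.13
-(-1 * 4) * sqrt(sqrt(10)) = 4 * 10^(1/ 4) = 7.11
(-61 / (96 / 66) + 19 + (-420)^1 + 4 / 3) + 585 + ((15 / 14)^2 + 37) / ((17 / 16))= 7169123 / 39984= 179.30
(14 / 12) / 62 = 7 / 372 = 0.02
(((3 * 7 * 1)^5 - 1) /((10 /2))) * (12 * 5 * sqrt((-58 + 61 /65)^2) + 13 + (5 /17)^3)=179291766191320 /63869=2807179792.88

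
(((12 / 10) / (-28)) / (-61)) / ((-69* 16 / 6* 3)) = -0.00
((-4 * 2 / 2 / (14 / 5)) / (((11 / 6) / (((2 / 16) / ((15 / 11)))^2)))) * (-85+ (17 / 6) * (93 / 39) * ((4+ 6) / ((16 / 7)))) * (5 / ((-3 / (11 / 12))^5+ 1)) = -0.00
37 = 37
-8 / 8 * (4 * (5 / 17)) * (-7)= 8.24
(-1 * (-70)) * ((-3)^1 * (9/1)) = -1890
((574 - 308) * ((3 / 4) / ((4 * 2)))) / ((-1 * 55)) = -399 / 880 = -0.45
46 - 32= 14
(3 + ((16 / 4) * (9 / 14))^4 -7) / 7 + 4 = 162600 / 16807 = 9.67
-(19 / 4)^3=-6859 / 64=-107.17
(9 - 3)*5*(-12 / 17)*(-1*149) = 53640 / 17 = 3155.29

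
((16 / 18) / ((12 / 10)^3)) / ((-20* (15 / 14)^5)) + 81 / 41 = 592358429 / 302626125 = 1.96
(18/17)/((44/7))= 63/374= 0.17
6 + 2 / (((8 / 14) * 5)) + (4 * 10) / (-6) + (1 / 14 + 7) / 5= 152 / 105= 1.45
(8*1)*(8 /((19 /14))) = 896 /19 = 47.16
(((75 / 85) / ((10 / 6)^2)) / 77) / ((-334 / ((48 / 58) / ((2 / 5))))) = -0.00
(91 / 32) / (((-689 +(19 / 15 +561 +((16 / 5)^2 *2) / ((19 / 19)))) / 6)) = -1575 / 9808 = -0.16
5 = 5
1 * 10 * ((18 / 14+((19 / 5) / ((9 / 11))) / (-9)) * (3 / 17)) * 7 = 4364 / 459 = 9.51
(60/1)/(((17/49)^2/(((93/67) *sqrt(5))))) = 13397580 *sqrt(5)/19363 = 1547.17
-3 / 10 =-0.30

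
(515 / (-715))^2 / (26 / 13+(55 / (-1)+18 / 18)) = -10609 / 1063348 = -0.01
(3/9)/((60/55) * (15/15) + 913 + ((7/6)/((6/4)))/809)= 26697/73210532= 0.00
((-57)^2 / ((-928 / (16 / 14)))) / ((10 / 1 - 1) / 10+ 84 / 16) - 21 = -180198 / 8323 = -21.65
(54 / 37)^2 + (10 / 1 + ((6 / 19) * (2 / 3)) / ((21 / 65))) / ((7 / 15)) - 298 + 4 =-342908420 / 1274539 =-269.05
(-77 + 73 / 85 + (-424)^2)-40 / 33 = 504054704 / 2805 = 179698.65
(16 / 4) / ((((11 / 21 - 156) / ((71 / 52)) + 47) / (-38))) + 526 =52670410 / 99703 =528.27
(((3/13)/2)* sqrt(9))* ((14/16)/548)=63/113984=0.00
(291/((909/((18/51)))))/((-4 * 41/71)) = -6887/140794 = -0.05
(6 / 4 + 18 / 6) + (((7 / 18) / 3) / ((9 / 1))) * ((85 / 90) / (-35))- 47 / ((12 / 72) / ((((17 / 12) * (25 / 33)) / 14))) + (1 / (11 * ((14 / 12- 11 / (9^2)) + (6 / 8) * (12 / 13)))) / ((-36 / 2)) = -17.12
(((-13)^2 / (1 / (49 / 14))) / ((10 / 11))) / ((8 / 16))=13013 / 10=1301.30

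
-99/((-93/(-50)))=-1650/31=-53.23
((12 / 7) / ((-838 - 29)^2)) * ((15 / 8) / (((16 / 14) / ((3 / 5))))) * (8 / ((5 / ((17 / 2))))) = 3 / 98260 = 0.00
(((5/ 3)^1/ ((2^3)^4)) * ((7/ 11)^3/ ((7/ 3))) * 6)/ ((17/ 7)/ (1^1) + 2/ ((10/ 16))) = 25725/ 536999936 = 0.00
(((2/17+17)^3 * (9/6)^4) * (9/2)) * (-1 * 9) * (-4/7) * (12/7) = 485031851793/481474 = 1007389.50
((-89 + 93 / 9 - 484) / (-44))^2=178084 / 1089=163.53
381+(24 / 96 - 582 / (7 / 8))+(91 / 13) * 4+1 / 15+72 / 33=-1171837 / 4620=-253.64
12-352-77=-417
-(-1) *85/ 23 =85/ 23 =3.70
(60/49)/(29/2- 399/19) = -0.19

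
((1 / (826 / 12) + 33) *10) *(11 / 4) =749925 / 826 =907.90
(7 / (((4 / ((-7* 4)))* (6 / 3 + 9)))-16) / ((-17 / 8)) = 1800 / 187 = 9.63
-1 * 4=-4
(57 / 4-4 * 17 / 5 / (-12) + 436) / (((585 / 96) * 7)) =30952 / 2925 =10.58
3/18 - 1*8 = -47/6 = -7.83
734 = 734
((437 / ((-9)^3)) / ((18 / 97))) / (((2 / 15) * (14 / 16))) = -423890 / 15309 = -27.69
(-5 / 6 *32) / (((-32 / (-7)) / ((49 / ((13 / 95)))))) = -162925 / 78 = -2088.78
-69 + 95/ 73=-4942/ 73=-67.70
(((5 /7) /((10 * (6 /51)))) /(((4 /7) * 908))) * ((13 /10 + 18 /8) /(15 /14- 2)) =-8449 /1888640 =-0.00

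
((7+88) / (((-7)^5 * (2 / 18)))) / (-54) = 95 / 100842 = 0.00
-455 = -455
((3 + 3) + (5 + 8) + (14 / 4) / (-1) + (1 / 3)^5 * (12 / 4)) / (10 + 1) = 2513 / 1782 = 1.41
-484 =-484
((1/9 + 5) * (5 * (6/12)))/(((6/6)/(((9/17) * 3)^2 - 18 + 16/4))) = -381455/2601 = -146.66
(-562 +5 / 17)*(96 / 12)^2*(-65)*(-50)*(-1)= 1986192000 / 17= 116834823.53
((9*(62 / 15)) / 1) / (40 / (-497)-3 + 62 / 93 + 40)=0.99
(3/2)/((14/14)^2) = 3/2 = 1.50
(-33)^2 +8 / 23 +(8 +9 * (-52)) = 14475 / 23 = 629.35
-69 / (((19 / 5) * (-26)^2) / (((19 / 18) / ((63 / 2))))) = -115 / 127764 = -0.00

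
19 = 19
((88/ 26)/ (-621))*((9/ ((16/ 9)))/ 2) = -33/ 2392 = -0.01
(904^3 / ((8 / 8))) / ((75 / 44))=32505583616 / 75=433407781.55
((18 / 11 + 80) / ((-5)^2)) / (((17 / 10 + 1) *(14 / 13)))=11674 / 10395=1.12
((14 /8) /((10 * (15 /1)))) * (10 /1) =7 /60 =0.12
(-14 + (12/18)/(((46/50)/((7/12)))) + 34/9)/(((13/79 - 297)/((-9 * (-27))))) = 8653581/1078700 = 8.02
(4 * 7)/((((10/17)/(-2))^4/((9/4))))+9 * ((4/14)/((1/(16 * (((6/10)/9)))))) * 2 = 36856761/4375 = 8424.40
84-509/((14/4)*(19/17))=-6134/133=-46.12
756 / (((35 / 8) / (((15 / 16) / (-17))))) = -162 / 17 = -9.53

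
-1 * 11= -11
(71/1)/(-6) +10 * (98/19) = 4531/114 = 39.75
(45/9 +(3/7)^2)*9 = 2286/49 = 46.65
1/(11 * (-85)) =-1/935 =-0.00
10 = 10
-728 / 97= -7.51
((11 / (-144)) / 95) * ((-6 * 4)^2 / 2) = -22 / 95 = -0.23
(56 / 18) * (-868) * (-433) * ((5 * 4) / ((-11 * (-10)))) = 212598.63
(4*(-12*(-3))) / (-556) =-36 / 139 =-0.26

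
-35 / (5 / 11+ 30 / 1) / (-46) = 77 / 3082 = 0.02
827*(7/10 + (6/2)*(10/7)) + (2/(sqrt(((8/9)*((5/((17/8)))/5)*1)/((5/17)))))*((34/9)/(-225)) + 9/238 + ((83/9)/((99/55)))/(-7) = 198683483/48195 - 17*sqrt(5)/1350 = 4122.46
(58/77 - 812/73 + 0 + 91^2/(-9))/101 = -47072111/5109489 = -9.21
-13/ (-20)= 13/ 20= 0.65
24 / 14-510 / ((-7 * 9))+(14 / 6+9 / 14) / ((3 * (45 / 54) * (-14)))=953 / 98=9.72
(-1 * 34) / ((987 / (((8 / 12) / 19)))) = -68 / 56259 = -0.00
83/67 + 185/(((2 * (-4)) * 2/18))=-110891/536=-206.89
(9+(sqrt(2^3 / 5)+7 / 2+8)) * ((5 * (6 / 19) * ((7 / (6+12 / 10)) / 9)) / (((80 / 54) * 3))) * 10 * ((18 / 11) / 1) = 13.67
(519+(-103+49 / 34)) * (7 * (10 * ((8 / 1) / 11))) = 21251.55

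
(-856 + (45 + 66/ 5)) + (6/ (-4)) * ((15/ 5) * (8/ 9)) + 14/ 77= -44089/ 55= -801.62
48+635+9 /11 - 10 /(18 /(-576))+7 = 11119 /11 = 1010.82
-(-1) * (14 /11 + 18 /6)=47 /11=4.27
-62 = -62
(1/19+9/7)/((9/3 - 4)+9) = 89/532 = 0.17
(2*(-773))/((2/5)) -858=-4723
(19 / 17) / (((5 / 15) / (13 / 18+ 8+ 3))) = 4009 / 102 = 39.30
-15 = -15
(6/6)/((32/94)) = 47/16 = 2.94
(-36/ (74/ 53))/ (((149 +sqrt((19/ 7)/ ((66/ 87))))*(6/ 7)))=-25538898/ 126480911 +1113*sqrt(84854)/ 126480911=-0.20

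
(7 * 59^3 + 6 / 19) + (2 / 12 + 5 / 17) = 2786173019 / 1938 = 1437653.78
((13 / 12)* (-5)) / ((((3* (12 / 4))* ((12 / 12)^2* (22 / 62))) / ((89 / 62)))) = -5785 / 2376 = -2.43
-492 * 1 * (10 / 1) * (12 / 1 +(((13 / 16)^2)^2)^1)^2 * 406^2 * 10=-84167601834412416075 / 67108864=-1254195002234.17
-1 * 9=-9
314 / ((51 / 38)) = 11932 / 51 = 233.96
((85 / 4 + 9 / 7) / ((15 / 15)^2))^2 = 398161 / 784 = 507.86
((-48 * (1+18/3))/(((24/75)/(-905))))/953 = 950250/953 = 997.11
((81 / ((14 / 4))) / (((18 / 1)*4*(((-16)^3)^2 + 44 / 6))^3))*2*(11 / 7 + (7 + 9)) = 369 / 799705478329701600599936000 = 0.00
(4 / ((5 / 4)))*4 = 64 / 5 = 12.80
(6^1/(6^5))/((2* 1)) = 1/2592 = 0.00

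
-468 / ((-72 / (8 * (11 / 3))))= 190.67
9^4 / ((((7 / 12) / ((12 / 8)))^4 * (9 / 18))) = 1377495072 / 2401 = 573717.23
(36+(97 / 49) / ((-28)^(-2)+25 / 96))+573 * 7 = 4991169 / 1231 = 4054.56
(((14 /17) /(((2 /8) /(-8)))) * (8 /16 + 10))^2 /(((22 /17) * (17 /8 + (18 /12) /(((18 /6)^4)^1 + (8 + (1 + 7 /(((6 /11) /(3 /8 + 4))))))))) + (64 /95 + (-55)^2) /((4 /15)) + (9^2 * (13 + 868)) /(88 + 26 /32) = 96457486565315061 /2420017242412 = 39858.18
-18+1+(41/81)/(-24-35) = -81284/4779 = -17.01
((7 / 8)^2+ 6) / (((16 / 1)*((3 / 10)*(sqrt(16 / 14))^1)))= 2165*sqrt(14) / 6144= 1.32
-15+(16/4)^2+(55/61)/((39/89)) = 7274/2379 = 3.06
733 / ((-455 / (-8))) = 12.89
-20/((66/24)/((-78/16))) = 390/11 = 35.45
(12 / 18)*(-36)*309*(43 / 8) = -39861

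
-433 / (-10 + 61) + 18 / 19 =-7309 / 969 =-7.54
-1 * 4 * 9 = -36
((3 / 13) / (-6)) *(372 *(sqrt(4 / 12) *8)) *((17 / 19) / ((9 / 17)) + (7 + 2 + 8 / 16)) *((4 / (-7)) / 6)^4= -15185536 *sqrt(3) / 432331263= -0.06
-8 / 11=-0.73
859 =859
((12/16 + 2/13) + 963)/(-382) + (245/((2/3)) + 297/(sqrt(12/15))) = 297 * sqrt(5)/2 + 7249897/19864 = 697.03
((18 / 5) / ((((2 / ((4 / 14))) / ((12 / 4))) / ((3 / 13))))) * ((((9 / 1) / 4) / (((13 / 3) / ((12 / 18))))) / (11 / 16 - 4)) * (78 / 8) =-0.36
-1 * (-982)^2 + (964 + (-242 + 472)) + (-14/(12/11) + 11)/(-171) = -988171369/1026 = -963129.99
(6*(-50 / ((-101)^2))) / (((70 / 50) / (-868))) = 18.23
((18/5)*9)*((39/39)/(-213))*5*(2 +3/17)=-1998/1207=-1.66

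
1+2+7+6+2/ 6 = 49/ 3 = 16.33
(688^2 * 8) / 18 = 210375.11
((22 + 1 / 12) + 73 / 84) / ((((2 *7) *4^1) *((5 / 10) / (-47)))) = -11327 / 294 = -38.53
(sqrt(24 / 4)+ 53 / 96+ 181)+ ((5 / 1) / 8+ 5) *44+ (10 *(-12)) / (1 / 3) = sqrt(6)+ 6629 / 96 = 71.50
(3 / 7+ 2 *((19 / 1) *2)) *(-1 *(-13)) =6955 / 7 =993.57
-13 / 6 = -2.17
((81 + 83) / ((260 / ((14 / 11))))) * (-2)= -1.61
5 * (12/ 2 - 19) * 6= -390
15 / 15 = 1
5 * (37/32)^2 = 6.68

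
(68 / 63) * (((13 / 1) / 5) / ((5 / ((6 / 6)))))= 884 / 1575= 0.56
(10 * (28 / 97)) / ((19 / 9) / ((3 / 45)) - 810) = -168 / 45299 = -0.00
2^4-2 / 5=15.60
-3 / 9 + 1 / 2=1 / 6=0.17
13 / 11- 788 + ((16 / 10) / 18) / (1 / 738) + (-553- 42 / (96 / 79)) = -1151727 / 880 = -1308.78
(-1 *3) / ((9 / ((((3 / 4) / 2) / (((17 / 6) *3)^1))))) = -1 / 68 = -0.01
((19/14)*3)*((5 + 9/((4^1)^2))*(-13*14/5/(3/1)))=-21983/80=-274.79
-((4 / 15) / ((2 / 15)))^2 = -4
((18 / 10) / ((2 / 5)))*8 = 36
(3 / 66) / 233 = 1 / 5126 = 0.00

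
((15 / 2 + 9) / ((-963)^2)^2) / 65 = 11 / 37267241360310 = 0.00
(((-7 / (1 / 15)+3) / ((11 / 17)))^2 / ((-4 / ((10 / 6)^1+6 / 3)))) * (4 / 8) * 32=-4009008 / 11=-364455.27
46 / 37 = 1.24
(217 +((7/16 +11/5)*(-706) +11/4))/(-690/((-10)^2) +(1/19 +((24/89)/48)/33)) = 3665866479/15283768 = 239.85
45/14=3.21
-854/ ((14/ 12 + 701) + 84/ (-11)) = -56364/ 45839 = -1.23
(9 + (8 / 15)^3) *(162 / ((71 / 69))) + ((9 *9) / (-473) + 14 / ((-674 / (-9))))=2038317541668 / 1414683875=1440.83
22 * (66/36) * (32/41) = 3872/123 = 31.48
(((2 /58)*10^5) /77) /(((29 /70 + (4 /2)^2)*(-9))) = -1000000 /887139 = -1.13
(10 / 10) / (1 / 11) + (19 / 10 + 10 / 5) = 149 / 10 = 14.90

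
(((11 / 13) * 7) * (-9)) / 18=-77 / 26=-2.96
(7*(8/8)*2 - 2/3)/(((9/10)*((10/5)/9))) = 200/3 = 66.67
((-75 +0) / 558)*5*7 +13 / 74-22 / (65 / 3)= -1240001 / 223665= -5.54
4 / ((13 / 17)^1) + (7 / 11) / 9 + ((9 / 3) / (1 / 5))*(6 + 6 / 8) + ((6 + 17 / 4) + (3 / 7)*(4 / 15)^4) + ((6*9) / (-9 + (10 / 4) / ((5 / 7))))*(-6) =5936235091 / 33783750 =175.71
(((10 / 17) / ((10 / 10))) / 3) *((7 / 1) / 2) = 35 / 51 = 0.69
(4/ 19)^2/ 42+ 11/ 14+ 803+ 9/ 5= 61071533/ 75810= 805.59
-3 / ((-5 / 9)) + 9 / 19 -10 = -392 / 95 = -4.13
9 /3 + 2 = 5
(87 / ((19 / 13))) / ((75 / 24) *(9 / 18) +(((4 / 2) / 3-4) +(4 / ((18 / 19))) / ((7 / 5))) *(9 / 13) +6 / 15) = 2744560 / 80351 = 34.16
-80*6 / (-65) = 96 / 13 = 7.38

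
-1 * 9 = -9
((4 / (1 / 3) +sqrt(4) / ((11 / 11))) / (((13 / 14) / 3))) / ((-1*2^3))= -147 / 26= -5.65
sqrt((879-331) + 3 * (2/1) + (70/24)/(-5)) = sqrt(19923)/6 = 23.52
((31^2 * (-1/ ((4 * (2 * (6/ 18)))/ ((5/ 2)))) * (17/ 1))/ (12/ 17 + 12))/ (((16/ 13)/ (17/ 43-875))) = 28288087295/ 33024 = 856591.79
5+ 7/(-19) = 4.63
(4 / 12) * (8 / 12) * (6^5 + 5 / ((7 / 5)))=1728.79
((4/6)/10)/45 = 1/675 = 0.00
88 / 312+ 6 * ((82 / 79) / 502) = 227713 / 773331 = 0.29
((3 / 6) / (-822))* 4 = -1 / 411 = -0.00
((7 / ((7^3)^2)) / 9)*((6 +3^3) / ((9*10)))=11 / 4537890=0.00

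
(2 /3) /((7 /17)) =34 /21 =1.62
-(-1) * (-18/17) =-18/17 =-1.06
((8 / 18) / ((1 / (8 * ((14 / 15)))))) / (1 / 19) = 8512 / 135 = 63.05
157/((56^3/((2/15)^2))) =157/9878400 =0.00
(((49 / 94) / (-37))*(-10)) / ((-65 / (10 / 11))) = -490 / 248677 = -0.00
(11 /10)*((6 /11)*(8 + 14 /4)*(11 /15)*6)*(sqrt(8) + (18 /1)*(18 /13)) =1518*sqrt(2) /25 + 245916 /325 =842.54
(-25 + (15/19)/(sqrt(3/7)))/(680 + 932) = -25/1612 + 5*sqrt(21)/30628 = -0.01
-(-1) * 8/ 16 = 0.50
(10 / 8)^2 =25 / 16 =1.56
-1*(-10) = 10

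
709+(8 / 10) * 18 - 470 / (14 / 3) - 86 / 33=716192 / 1155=620.08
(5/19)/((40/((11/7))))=11/1064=0.01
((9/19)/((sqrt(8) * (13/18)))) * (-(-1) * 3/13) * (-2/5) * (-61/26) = 14823 * sqrt(2)/417430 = 0.05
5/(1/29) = 145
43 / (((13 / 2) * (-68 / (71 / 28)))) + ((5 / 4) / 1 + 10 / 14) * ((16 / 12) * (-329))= -32001119 / 37128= -861.91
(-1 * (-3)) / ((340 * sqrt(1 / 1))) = 3 / 340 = 0.01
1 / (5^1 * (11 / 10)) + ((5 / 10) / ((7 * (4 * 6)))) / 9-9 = -293317 / 33264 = -8.82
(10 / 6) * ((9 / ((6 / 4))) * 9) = 90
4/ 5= 0.80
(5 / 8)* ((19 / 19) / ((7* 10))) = 1 / 112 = 0.01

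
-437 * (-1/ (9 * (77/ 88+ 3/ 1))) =3496/ 279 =12.53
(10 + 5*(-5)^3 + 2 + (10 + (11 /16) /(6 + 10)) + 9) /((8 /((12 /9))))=-152053 /1536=-98.99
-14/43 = -0.33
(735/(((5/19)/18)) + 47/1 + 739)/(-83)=-51060/83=-615.18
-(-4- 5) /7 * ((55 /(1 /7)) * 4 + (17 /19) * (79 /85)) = 1317411 /665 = 1981.07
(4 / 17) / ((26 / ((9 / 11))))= 18 / 2431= 0.01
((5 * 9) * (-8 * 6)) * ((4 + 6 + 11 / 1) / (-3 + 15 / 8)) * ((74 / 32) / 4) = 23310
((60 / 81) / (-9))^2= 400 / 59049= 0.01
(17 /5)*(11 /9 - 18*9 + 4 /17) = -24563 /45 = -545.84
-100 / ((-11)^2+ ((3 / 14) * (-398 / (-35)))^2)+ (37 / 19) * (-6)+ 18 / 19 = -834206018 / 72384623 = -11.52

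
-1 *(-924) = 924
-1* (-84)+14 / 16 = 679 / 8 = 84.88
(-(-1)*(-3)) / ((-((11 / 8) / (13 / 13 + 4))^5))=307200000 / 161051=1907.47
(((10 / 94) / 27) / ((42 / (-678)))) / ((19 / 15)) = -2825 / 56259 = -0.05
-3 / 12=-1 / 4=-0.25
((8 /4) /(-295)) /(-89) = 2 /26255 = 0.00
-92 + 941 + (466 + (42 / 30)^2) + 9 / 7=230693 / 175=1318.25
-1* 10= -10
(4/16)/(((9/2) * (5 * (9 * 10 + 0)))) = 1/8100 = 0.00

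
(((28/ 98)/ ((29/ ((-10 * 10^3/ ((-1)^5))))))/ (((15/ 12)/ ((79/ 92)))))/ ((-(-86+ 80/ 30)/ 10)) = 37920/ 4669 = 8.12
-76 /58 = -38 /29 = -1.31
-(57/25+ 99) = -2532/25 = -101.28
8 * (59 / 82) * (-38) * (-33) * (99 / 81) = 1085128 / 123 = 8822.18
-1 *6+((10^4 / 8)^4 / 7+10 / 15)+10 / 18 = 21972656249699 / 63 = 348772321423.79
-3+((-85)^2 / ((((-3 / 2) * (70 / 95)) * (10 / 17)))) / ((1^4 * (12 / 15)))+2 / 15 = -3890261 / 280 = -13893.79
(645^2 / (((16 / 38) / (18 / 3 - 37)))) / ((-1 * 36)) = 27226525 / 32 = 850828.91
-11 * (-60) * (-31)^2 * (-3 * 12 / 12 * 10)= -19027800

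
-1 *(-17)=17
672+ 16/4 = 676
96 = 96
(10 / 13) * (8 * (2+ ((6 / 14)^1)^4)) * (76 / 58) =16.40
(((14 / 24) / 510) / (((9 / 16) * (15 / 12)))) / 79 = 56 / 2719575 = 0.00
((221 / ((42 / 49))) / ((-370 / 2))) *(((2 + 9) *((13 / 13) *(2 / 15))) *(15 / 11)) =-1547 / 555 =-2.79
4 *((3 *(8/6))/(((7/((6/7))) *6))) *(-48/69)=-256/1127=-0.23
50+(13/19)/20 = 19013/380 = 50.03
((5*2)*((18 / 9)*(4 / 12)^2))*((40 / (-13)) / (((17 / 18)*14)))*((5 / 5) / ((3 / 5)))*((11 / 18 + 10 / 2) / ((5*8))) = -5050 / 41769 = -0.12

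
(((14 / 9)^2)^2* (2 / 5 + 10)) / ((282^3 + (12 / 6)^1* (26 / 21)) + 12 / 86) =300643616 / 110719449459855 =0.00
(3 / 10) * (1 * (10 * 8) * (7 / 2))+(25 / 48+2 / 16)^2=194497 / 2304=84.42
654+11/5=3281/5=656.20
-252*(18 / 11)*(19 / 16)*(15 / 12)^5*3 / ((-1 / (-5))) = -504984375 / 22528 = -22415.85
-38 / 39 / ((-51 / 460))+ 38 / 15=112594 / 9945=11.32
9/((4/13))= 117/4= 29.25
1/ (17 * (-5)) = -1/ 85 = -0.01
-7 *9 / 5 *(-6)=378 / 5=75.60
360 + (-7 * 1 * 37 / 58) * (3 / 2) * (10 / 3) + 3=19759 / 58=340.67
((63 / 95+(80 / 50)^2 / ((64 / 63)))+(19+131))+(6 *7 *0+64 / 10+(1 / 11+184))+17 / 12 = 21637189 / 62700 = 345.09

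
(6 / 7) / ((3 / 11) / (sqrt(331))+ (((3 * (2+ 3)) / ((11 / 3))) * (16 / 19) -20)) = -1436156040 / 27738174457 -71478 * sqrt(331) / 27738174457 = -0.05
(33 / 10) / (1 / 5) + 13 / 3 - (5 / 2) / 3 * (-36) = 305 / 6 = 50.83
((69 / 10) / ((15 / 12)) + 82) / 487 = 2188 / 12175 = 0.18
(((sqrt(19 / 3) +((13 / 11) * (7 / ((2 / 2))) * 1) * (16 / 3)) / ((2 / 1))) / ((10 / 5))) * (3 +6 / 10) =41.97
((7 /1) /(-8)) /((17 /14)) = -49 /68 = -0.72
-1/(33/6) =-2/11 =-0.18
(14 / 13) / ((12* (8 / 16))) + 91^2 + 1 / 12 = 1291877 / 156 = 8281.26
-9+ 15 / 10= -15 / 2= -7.50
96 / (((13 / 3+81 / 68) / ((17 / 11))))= 26.86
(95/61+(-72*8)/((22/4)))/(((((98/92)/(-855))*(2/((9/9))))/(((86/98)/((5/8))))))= 93660808104/1611071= 58135.74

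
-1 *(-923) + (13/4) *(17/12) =927.60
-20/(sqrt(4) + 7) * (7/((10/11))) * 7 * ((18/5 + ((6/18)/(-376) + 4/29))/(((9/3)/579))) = -63584527237/736020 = -86389.67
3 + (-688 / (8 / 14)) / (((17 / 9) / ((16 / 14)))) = -12333 / 17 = -725.47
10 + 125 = 135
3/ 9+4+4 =25/ 3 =8.33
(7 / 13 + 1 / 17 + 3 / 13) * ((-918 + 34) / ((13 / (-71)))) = 51972 / 13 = 3997.85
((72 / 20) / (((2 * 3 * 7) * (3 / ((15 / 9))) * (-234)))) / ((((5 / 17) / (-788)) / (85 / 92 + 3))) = 1208989 / 565110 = 2.14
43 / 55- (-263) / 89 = 18292 / 4895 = 3.74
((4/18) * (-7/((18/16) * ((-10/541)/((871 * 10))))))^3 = 146994243787999057235968/531441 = 276595602875952471.18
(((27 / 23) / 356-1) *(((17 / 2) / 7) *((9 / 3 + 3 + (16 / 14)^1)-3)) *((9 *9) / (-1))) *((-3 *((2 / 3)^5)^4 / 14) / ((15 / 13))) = -3427785048064 / 151120033976205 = -0.02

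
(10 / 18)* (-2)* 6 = -20 / 3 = -6.67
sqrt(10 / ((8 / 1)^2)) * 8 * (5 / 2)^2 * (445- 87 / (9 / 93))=-5675 * sqrt(10) / 2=-8972.96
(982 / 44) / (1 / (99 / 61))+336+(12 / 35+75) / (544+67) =971435949 / 2608970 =372.34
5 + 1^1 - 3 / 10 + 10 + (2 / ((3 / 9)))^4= 13117 / 10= 1311.70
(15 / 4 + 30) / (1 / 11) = 1485 / 4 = 371.25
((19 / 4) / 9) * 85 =1615 / 36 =44.86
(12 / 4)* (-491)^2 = 723243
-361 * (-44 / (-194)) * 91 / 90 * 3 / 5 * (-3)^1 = 361361 / 2425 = 149.01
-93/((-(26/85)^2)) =671925/676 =993.97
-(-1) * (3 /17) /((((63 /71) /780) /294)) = 775320 /17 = 45607.06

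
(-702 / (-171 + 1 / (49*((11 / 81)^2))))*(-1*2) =-462462 / 55961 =-8.26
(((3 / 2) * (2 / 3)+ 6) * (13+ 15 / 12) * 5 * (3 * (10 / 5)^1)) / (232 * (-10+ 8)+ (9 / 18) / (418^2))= -6.45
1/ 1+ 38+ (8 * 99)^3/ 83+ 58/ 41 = 20368654139/ 3403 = 5985499.31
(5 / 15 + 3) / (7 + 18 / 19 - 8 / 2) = 38 / 45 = 0.84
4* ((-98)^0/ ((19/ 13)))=52/ 19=2.74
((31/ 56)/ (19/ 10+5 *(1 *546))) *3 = 465/ 764932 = 0.00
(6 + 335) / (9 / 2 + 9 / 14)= 2387 / 36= 66.31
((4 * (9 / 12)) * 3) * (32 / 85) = 288 / 85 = 3.39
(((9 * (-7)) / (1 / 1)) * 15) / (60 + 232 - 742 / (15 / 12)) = 3.13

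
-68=-68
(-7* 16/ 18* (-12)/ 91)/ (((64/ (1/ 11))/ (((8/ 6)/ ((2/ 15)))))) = 5/ 429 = 0.01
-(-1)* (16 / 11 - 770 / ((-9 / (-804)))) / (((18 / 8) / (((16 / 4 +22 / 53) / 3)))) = -236070848 / 5247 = -44991.59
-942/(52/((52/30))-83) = 942/53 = 17.77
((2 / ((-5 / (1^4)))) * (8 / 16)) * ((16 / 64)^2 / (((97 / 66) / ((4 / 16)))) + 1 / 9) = -3401 / 139680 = -0.02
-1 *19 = -19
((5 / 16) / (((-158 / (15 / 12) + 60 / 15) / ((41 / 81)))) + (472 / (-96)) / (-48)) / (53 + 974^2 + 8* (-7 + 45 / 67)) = 2687303 / 25206945991776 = 0.00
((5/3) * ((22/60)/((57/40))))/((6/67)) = 7370/1539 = 4.79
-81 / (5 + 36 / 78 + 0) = -1053 / 71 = -14.83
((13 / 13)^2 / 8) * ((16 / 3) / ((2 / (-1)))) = -1 / 3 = -0.33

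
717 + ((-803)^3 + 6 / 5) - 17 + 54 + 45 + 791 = -2588900179 / 5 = -517780035.80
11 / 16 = 0.69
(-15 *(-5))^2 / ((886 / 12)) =33750 / 443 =76.19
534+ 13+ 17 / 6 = 3299 / 6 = 549.83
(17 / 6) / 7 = 17 / 42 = 0.40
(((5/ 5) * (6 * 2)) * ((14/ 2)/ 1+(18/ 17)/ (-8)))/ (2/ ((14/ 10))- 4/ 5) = 49035/ 374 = 131.11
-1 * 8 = -8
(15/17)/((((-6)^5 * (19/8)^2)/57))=-10/8721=-0.00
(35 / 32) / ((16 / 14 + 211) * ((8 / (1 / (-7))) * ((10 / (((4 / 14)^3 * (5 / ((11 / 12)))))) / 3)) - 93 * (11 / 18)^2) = -945 / 268969448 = -0.00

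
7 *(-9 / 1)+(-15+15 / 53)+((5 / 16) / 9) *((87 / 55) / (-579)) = -1259229265 / 16202736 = -77.72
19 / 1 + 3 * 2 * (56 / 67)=1609 / 67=24.01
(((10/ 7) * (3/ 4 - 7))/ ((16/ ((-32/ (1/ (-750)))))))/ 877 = -93750/ 6139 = -15.27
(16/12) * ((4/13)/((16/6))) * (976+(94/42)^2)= 865250/5733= 150.92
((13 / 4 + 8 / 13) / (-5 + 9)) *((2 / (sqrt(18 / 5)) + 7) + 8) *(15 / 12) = 335 *sqrt(10) / 832 + 15075 / 832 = 19.39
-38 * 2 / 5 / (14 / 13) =-14.11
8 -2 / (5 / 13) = 14 / 5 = 2.80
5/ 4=1.25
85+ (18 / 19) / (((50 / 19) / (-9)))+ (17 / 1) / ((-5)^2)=2061 / 25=82.44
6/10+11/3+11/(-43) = 2587/645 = 4.01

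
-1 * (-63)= 63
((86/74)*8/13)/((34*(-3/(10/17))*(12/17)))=-0.01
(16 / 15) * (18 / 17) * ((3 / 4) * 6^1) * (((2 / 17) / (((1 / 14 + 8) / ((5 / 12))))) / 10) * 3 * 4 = 6048 / 163285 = 0.04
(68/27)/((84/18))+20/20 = 97/63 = 1.54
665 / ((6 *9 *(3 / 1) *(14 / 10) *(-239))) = -475 / 38718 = -0.01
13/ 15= 0.87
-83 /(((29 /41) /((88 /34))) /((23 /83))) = -41492 /493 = -84.16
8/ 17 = 0.47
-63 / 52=-1.21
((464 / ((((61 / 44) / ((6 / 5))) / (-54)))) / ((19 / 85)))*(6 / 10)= -337353984 / 5795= -58214.67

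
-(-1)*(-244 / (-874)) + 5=2307 / 437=5.28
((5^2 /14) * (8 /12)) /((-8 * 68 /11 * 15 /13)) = -715 /34272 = -0.02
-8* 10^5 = -800000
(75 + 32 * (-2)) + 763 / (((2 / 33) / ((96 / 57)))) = 403073 / 19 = 21214.37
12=12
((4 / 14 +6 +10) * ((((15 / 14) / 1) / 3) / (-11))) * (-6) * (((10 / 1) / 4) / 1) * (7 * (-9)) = -38475 / 77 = -499.68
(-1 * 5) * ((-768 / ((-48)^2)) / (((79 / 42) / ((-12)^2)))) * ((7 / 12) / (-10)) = -588 / 79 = -7.44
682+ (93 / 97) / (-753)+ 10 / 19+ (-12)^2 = 382344699 / 462593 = 826.53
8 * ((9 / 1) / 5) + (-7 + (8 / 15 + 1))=134 / 15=8.93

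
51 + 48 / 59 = 3057 / 59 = 51.81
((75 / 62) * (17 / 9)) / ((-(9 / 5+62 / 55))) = -23375 / 29946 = -0.78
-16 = -16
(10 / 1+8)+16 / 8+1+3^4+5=107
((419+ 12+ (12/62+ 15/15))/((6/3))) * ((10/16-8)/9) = -131747/744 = -177.08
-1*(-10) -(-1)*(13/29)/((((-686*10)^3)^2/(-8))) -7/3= 8689214958450155863999961/1133375864145672504000000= 7.67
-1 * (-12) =12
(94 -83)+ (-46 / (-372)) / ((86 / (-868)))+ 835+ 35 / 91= 1417294 / 1677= 845.14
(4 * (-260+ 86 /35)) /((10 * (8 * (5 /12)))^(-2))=-72112000 /63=-1144634.92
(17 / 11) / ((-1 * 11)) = -17 / 121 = -0.14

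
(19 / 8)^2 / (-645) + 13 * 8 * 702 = 3013769879 / 41280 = 73007.99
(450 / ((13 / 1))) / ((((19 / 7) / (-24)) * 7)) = -10800 / 247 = -43.72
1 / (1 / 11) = 11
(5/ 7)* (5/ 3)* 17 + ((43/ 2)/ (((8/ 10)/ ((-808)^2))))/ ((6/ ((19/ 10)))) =5556164.90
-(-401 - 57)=458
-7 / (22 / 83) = -26.41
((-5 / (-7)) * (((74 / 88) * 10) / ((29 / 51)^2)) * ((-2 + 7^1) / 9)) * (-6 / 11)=-4009875 / 712327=-5.63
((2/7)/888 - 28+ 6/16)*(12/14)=-171715/7252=-23.68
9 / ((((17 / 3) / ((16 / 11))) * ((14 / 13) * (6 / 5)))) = 2340 / 1309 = 1.79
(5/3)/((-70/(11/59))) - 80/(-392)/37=691/641802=0.00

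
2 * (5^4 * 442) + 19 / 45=24862519 / 45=552500.42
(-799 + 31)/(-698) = 384/349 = 1.10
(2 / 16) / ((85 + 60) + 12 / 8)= 1 / 1172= 0.00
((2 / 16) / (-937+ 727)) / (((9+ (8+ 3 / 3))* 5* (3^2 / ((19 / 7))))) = -19 / 9525600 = -0.00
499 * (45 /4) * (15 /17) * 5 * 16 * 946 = 6372729000 /17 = 374866411.76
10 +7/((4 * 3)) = 127/12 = 10.58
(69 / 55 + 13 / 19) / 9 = 2026 / 9405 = 0.22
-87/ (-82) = 87/ 82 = 1.06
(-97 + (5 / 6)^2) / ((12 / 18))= -3467 / 24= -144.46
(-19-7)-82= -108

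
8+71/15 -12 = 11/15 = 0.73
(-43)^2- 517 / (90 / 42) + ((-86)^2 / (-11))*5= -1754.08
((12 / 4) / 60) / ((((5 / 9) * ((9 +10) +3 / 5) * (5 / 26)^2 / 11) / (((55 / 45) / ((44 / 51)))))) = 94809 / 49000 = 1.93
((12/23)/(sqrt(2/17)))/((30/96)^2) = 1536*sqrt(34)/575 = 15.58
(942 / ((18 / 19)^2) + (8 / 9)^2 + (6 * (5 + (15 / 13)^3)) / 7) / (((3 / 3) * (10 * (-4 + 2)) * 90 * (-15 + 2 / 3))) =61182167 / 1494838800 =0.04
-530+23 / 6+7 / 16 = -525.73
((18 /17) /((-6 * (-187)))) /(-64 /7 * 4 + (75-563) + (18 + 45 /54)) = -126 /67525139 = -0.00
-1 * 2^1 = -2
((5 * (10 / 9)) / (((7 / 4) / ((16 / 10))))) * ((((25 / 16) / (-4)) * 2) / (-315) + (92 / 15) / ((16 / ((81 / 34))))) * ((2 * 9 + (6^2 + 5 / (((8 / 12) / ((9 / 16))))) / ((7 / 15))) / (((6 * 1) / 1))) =406885781 / 5037984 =80.76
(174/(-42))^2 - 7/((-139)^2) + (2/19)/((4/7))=624074587/35975702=17.35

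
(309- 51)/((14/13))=239.57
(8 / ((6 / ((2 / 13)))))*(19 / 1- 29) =-2.05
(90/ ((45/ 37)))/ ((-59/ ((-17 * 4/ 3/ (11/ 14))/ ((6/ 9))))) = 35224/ 649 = 54.27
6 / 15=0.40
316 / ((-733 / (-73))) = 23068 / 733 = 31.47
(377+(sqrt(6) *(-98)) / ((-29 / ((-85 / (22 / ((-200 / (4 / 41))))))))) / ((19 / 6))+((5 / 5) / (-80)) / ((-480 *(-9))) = 781747181 / 6566400+51229500 *sqrt(6) / 6061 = 20822.92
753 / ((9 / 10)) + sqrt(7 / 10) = sqrt(70) / 10 + 2510 / 3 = 837.50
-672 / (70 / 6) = -288 / 5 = -57.60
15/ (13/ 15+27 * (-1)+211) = 225/ 2773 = 0.08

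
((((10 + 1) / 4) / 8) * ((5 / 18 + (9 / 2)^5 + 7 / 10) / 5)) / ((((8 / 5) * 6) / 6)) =29244743 / 368640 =79.33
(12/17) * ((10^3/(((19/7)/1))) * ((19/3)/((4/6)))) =42000/17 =2470.59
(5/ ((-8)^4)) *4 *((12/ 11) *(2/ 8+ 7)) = 435/ 11264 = 0.04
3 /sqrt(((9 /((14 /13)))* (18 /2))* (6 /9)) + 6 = sqrt(273) /39 + 6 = 6.42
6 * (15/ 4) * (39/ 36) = 195/ 8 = 24.38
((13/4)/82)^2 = 169/107584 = 0.00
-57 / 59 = -0.97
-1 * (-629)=629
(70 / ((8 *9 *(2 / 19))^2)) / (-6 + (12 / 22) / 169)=-23488465 / 115582464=-0.20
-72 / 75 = -24 / 25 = -0.96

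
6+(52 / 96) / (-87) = 12515 / 2088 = 5.99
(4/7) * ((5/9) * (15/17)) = 0.28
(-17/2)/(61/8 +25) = -68/261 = -0.26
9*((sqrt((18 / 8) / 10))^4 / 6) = 243 / 3200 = 0.08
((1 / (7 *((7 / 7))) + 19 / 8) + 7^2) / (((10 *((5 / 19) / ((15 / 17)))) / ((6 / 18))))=10963 / 1904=5.76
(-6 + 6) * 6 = 0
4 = 4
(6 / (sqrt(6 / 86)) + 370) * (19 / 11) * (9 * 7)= 2394 * sqrt(129) / 11 + 442890 / 11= 42734.60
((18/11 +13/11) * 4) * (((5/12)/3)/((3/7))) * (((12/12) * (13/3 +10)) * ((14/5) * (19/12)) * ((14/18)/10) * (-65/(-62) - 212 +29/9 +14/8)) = -64417540663/17321040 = -3719.03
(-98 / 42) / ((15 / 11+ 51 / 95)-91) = 7315 / 279327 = 0.03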